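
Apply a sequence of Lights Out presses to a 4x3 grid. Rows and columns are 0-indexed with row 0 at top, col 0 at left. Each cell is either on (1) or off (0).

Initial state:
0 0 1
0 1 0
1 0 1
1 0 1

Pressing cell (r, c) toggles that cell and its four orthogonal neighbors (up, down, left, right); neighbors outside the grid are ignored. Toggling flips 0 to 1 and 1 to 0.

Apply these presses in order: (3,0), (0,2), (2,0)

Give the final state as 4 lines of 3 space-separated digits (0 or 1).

Answer: 0 1 0
1 1 1
1 1 1
1 1 1

Derivation:
After press 1 at (3,0):
0 0 1
0 1 0
0 0 1
0 1 1

After press 2 at (0,2):
0 1 0
0 1 1
0 0 1
0 1 1

After press 3 at (2,0):
0 1 0
1 1 1
1 1 1
1 1 1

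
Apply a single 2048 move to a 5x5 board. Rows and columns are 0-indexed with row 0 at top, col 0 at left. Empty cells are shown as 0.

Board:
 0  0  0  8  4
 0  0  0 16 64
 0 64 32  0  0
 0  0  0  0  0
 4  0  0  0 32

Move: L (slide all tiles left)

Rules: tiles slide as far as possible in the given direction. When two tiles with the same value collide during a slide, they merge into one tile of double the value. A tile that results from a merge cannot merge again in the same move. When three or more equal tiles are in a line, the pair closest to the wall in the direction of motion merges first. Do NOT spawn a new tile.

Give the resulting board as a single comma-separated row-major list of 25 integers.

Slide left:
row 0: [0, 0, 0, 8, 4] -> [8, 4, 0, 0, 0]
row 1: [0, 0, 0, 16, 64] -> [16, 64, 0, 0, 0]
row 2: [0, 64, 32, 0, 0] -> [64, 32, 0, 0, 0]
row 3: [0, 0, 0, 0, 0] -> [0, 0, 0, 0, 0]
row 4: [4, 0, 0, 0, 32] -> [4, 32, 0, 0, 0]

Answer: 8, 4, 0, 0, 0, 16, 64, 0, 0, 0, 64, 32, 0, 0, 0, 0, 0, 0, 0, 0, 4, 32, 0, 0, 0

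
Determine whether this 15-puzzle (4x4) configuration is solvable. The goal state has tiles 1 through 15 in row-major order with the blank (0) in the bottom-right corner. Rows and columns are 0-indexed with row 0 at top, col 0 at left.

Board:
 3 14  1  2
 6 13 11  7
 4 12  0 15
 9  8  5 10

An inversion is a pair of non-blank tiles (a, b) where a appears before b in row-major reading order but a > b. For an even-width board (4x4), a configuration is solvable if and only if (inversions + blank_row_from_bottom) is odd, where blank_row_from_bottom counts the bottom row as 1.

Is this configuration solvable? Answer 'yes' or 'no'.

Answer: yes

Derivation:
Inversions: 43
Blank is in row 2 (0-indexed from top), which is row 2 counting from the bottom (bottom = 1).
43 + 2 = 45, which is odd, so the puzzle is solvable.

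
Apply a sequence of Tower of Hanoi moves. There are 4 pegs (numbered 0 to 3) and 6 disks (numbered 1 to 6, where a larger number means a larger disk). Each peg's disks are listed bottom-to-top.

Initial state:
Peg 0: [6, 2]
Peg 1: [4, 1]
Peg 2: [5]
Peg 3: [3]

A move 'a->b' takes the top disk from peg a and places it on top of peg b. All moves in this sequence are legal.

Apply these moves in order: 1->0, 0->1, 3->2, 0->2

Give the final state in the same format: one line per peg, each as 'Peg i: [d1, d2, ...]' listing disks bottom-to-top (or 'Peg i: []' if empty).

After move 1 (1->0):
Peg 0: [6, 2, 1]
Peg 1: [4]
Peg 2: [5]
Peg 3: [3]

After move 2 (0->1):
Peg 0: [6, 2]
Peg 1: [4, 1]
Peg 2: [5]
Peg 3: [3]

After move 3 (3->2):
Peg 0: [6, 2]
Peg 1: [4, 1]
Peg 2: [5, 3]
Peg 3: []

After move 4 (0->2):
Peg 0: [6]
Peg 1: [4, 1]
Peg 2: [5, 3, 2]
Peg 3: []

Answer: Peg 0: [6]
Peg 1: [4, 1]
Peg 2: [5, 3, 2]
Peg 3: []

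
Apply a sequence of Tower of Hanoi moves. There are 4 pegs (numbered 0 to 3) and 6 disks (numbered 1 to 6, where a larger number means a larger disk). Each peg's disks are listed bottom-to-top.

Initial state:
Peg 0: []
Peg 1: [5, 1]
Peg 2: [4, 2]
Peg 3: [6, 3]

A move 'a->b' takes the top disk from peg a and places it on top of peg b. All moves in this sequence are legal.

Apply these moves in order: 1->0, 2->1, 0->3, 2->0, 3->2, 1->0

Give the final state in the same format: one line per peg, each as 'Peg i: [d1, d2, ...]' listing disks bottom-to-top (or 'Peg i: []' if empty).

Answer: Peg 0: [4, 2]
Peg 1: [5]
Peg 2: [1]
Peg 3: [6, 3]

Derivation:
After move 1 (1->0):
Peg 0: [1]
Peg 1: [5]
Peg 2: [4, 2]
Peg 3: [6, 3]

After move 2 (2->1):
Peg 0: [1]
Peg 1: [5, 2]
Peg 2: [4]
Peg 3: [6, 3]

After move 3 (0->3):
Peg 0: []
Peg 1: [5, 2]
Peg 2: [4]
Peg 3: [6, 3, 1]

After move 4 (2->0):
Peg 0: [4]
Peg 1: [5, 2]
Peg 2: []
Peg 3: [6, 3, 1]

After move 5 (3->2):
Peg 0: [4]
Peg 1: [5, 2]
Peg 2: [1]
Peg 3: [6, 3]

After move 6 (1->0):
Peg 0: [4, 2]
Peg 1: [5]
Peg 2: [1]
Peg 3: [6, 3]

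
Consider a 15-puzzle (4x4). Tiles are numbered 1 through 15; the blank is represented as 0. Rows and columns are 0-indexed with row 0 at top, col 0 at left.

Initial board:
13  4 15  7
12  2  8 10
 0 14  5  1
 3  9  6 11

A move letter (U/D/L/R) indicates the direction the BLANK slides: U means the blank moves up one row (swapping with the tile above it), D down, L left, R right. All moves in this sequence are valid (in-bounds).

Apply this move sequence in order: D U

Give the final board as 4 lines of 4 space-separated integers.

Answer: 13  4 15  7
12  2  8 10
 0 14  5  1
 3  9  6 11

Derivation:
After move 1 (D):
13  4 15  7
12  2  8 10
 3 14  5  1
 0  9  6 11

After move 2 (U):
13  4 15  7
12  2  8 10
 0 14  5  1
 3  9  6 11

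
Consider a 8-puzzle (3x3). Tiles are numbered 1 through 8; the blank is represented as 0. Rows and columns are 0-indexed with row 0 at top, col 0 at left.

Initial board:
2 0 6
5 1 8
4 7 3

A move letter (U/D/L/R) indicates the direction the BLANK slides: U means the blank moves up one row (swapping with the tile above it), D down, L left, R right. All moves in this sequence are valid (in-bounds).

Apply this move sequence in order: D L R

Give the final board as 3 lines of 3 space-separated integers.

After move 1 (D):
2 1 6
5 0 8
4 7 3

After move 2 (L):
2 1 6
0 5 8
4 7 3

After move 3 (R):
2 1 6
5 0 8
4 7 3

Answer: 2 1 6
5 0 8
4 7 3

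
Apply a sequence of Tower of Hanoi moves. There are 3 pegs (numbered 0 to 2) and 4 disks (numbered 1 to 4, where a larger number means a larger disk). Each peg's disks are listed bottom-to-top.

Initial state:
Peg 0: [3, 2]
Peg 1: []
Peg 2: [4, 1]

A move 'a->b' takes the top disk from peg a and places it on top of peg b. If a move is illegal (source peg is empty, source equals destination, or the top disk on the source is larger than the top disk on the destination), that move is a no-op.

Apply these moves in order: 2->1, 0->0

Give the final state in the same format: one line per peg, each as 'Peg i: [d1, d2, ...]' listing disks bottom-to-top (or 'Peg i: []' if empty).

Answer: Peg 0: [3, 2]
Peg 1: [1]
Peg 2: [4]

Derivation:
After move 1 (2->1):
Peg 0: [3, 2]
Peg 1: [1]
Peg 2: [4]

After move 2 (0->0):
Peg 0: [3, 2]
Peg 1: [1]
Peg 2: [4]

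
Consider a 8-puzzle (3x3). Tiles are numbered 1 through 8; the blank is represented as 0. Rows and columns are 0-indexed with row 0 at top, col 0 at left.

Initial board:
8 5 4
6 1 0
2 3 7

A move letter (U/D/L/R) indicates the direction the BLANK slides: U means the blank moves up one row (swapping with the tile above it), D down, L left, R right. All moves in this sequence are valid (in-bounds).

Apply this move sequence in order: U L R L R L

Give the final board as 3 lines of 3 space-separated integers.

Answer: 8 0 5
6 1 4
2 3 7

Derivation:
After move 1 (U):
8 5 0
6 1 4
2 3 7

After move 2 (L):
8 0 5
6 1 4
2 3 7

After move 3 (R):
8 5 0
6 1 4
2 3 7

After move 4 (L):
8 0 5
6 1 4
2 3 7

After move 5 (R):
8 5 0
6 1 4
2 3 7

After move 6 (L):
8 0 5
6 1 4
2 3 7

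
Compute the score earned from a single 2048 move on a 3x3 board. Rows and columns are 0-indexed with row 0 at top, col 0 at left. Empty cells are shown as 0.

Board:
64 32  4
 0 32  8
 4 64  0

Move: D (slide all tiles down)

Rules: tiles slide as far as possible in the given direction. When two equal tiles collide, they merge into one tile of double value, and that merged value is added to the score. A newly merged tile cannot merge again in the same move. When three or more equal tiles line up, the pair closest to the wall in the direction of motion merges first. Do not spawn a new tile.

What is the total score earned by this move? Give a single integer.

Answer: 64

Derivation:
Slide down:
col 0: [64, 0, 4] -> [0, 64, 4]  score +0 (running 0)
col 1: [32, 32, 64] -> [0, 64, 64]  score +64 (running 64)
col 2: [4, 8, 0] -> [0, 4, 8]  score +0 (running 64)
Board after move:
 0  0  0
64 64  4
 4 64  8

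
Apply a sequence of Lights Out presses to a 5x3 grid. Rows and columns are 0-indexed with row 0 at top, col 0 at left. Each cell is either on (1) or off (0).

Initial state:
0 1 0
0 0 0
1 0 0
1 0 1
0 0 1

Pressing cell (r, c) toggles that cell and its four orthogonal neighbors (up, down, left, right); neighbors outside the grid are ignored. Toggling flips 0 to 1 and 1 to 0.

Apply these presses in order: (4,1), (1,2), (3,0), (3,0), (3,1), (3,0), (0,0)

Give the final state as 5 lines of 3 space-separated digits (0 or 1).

Answer: 1 0 1
1 1 1
0 1 1
1 1 0
0 0 0

Derivation:
After press 1 at (4,1):
0 1 0
0 0 0
1 0 0
1 1 1
1 1 0

After press 2 at (1,2):
0 1 1
0 1 1
1 0 1
1 1 1
1 1 0

After press 3 at (3,0):
0 1 1
0 1 1
0 0 1
0 0 1
0 1 0

After press 4 at (3,0):
0 1 1
0 1 1
1 0 1
1 1 1
1 1 0

After press 5 at (3,1):
0 1 1
0 1 1
1 1 1
0 0 0
1 0 0

After press 6 at (3,0):
0 1 1
0 1 1
0 1 1
1 1 0
0 0 0

After press 7 at (0,0):
1 0 1
1 1 1
0 1 1
1 1 0
0 0 0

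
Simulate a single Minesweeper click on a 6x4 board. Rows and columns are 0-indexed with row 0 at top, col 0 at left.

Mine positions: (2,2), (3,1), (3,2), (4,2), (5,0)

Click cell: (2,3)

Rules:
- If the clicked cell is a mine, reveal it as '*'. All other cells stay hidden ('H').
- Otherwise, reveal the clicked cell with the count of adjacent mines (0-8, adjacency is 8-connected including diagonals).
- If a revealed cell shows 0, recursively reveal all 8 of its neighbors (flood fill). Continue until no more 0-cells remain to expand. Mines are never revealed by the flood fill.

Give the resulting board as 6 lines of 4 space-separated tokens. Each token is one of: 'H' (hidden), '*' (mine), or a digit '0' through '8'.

H H H H
H H H H
H H H 2
H H H H
H H H H
H H H H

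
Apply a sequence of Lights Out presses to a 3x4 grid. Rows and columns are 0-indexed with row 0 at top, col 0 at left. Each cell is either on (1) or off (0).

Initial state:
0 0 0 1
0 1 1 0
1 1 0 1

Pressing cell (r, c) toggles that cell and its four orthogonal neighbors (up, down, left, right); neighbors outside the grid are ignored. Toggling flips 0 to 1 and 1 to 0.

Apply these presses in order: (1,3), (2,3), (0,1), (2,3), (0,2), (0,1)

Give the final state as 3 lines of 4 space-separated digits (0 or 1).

Answer: 0 1 1 1
0 1 1 1
1 1 0 0

Derivation:
After press 1 at (1,3):
0 0 0 0
0 1 0 1
1 1 0 0

After press 2 at (2,3):
0 0 0 0
0 1 0 0
1 1 1 1

After press 3 at (0,1):
1 1 1 0
0 0 0 0
1 1 1 1

After press 4 at (2,3):
1 1 1 0
0 0 0 1
1 1 0 0

After press 5 at (0,2):
1 0 0 1
0 0 1 1
1 1 0 0

After press 6 at (0,1):
0 1 1 1
0 1 1 1
1 1 0 0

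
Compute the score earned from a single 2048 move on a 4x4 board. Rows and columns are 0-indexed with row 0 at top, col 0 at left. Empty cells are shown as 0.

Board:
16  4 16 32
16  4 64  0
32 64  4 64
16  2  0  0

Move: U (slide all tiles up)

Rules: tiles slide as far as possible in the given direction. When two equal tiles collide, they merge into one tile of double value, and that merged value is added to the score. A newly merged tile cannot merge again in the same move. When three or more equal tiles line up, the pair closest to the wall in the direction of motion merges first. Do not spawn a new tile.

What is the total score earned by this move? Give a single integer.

Answer: 40

Derivation:
Slide up:
col 0: [16, 16, 32, 16] -> [32, 32, 16, 0]  score +32 (running 32)
col 1: [4, 4, 64, 2] -> [8, 64, 2, 0]  score +8 (running 40)
col 2: [16, 64, 4, 0] -> [16, 64, 4, 0]  score +0 (running 40)
col 3: [32, 0, 64, 0] -> [32, 64, 0, 0]  score +0 (running 40)
Board after move:
32  8 16 32
32 64 64 64
16  2  4  0
 0  0  0  0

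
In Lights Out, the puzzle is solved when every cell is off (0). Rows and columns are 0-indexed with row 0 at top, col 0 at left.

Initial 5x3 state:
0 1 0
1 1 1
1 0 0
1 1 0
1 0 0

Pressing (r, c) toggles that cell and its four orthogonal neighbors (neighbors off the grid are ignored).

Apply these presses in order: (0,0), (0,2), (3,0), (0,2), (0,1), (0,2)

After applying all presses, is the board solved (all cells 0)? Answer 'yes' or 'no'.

After press 1 at (0,0):
1 0 0
0 1 1
1 0 0
1 1 0
1 0 0

After press 2 at (0,2):
1 1 1
0 1 0
1 0 0
1 1 0
1 0 0

After press 3 at (3,0):
1 1 1
0 1 0
0 0 0
0 0 0
0 0 0

After press 4 at (0,2):
1 0 0
0 1 1
0 0 0
0 0 0
0 0 0

After press 5 at (0,1):
0 1 1
0 0 1
0 0 0
0 0 0
0 0 0

After press 6 at (0,2):
0 0 0
0 0 0
0 0 0
0 0 0
0 0 0

Lights still on: 0

Answer: yes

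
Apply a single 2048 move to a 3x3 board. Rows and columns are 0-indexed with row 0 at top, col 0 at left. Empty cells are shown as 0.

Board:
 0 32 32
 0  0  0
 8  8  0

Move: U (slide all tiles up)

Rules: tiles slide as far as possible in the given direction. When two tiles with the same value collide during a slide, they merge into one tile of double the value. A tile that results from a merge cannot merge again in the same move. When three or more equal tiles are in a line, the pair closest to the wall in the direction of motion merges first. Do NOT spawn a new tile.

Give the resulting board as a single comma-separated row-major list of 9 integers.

Answer: 8, 32, 32, 0, 8, 0, 0, 0, 0

Derivation:
Slide up:
col 0: [0, 0, 8] -> [8, 0, 0]
col 1: [32, 0, 8] -> [32, 8, 0]
col 2: [32, 0, 0] -> [32, 0, 0]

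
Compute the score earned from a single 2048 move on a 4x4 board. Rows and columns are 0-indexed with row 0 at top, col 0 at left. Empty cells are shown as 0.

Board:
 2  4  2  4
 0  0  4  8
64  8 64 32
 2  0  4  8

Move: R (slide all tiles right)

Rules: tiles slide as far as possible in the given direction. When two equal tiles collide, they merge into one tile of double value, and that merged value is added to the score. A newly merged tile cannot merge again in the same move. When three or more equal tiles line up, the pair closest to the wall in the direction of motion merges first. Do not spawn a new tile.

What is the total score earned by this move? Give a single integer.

Slide right:
row 0: [2, 4, 2, 4] -> [2, 4, 2, 4]  score +0 (running 0)
row 1: [0, 0, 4, 8] -> [0, 0, 4, 8]  score +0 (running 0)
row 2: [64, 8, 64, 32] -> [64, 8, 64, 32]  score +0 (running 0)
row 3: [2, 0, 4, 8] -> [0, 2, 4, 8]  score +0 (running 0)
Board after move:
 2  4  2  4
 0  0  4  8
64  8 64 32
 0  2  4  8

Answer: 0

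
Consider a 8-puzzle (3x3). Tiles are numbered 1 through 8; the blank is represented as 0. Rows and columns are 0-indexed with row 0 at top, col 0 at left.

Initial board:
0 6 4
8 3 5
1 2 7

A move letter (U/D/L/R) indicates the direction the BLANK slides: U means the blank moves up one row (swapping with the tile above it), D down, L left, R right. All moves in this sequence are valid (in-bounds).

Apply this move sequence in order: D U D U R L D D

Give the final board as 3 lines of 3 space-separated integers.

Answer: 8 6 4
1 3 5
0 2 7

Derivation:
After move 1 (D):
8 6 4
0 3 5
1 2 7

After move 2 (U):
0 6 4
8 3 5
1 2 7

After move 3 (D):
8 6 4
0 3 5
1 2 7

After move 4 (U):
0 6 4
8 3 5
1 2 7

After move 5 (R):
6 0 4
8 3 5
1 2 7

After move 6 (L):
0 6 4
8 3 5
1 2 7

After move 7 (D):
8 6 4
0 3 5
1 2 7

After move 8 (D):
8 6 4
1 3 5
0 2 7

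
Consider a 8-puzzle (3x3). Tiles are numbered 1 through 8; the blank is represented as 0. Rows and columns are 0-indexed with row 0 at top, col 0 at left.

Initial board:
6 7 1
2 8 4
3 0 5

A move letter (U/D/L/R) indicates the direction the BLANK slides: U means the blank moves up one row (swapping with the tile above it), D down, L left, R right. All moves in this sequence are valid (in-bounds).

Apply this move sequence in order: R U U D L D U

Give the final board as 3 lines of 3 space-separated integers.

After move 1 (R):
6 7 1
2 8 4
3 5 0

After move 2 (U):
6 7 1
2 8 0
3 5 4

After move 3 (U):
6 7 0
2 8 1
3 5 4

After move 4 (D):
6 7 1
2 8 0
3 5 4

After move 5 (L):
6 7 1
2 0 8
3 5 4

After move 6 (D):
6 7 1
2 5 8
3 0 4

After move 7 (U):
6 7 1
2 0 8
3 5 4

Answer: 6 7 1
2 0 8
3 5 4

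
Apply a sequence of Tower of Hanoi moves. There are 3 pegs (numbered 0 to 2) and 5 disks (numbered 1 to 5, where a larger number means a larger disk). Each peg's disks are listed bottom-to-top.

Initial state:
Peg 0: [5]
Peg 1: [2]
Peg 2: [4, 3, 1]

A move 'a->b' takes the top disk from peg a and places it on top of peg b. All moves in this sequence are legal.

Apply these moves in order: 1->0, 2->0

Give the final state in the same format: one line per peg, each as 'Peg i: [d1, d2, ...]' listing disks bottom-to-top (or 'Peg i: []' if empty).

After move 1 (1->0):
Peg 0: [5, 2]
Peg 1: []
Peg 2: [4, 3, 1]

After move 2 (2->0):
Peg 0: [5, 2, 1]
Peg 1: []
Peg 2: [4, 3]

Answer: Peg 0: [5, 2, 1]
Peg 1: []
Peg 2: [4, 3]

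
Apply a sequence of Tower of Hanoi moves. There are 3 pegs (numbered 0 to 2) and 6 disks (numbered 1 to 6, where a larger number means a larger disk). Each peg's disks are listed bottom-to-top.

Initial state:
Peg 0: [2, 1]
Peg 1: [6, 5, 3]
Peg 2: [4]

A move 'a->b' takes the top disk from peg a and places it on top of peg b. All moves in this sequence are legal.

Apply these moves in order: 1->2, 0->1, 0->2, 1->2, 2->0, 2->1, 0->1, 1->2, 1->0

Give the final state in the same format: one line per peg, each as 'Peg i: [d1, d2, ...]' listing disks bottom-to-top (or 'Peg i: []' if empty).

Answer: Peg 0: [2]
Peg 1: [6, 5]
Peg 2: [4, 3, 1]

Derivation:
After move 1 (1->2):
Peg 0: [2, 1]
Peg 1: [6, 5]
Peg 2: [4, 3]

After move 2 (0->1):
Peg 0: [2]
Peg 1: [6, 5, 1]
Peg 2: [4, 3]

After move 3 (0->2):
Peg 0: []
Peg 1: [6, 5, 1]
Peg 2: [4, 3, 2]

After move 4 (1->2):
Peg 0: []
Peg 1: [6, 5]
Peg 2: [4, 3, 2, 1]

After move 5 (2->0):
Peg 0: [1]
Peg 1: [6, 5]
Peg 2: [4, 3, 2]

After move 6 (2->1):
Peg 0: [1]
Peg 1: [6, 5, 2]
Peg 2: [4, 3]

After move 7 (0->1):
Peg 0: []
Peg 1: [6, 5, 2, 1]
Peg 2: [4, 3]

After move 8 (1->2):
Peg 0: []
Peg 1: [6, 5, 2]
Peg 2: [4, 3, 1]

After move 9 (1->0):
Peg 0: [2]
Peg 1: [6, 5]
Peg 2: [4, 3, 1]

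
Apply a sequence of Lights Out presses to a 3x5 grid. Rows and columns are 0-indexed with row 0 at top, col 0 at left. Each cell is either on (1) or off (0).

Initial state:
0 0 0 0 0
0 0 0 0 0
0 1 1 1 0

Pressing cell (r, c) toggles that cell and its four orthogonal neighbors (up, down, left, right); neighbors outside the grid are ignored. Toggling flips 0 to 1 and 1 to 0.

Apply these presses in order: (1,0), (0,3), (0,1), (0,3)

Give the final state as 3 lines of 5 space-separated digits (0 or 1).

After press 1 at (1,0):
1 0 0 0 0
1 1 0 0 0
1 1 1 1 0

After press 2 at (0,3):
1 0 1 1 1
1 1 0 1 0
1 1 1 1 0

After press 3 at (0,1):
0 1 0 1 1
1 0 0 1 0
1 1 1 1 0

After press 4 at (0,3):
0 1 1 0 0
1 0 0 0 0
1 1 1 1 0

Answer: 0 1 1 0 0
1 0 0 0 0
1 1 1 1 0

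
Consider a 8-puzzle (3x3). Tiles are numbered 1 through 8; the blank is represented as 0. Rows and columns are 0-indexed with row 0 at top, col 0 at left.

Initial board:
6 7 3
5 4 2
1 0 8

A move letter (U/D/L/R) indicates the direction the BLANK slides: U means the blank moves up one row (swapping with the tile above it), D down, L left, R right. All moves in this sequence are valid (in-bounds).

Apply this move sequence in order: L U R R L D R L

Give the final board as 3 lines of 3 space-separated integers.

Answer: 6 7 3
4 1 2
5 0 8

Derivation:
After move 1 (L):
6 7 3
5 4 2
0 1 8

After move 2 (U):
6 7 3
0 4 2
5 1 8

After move 3 (R):
6 7 3
4 0 2
5 1 8

After move 4 (R):
6 7 3
4 2 0
5 1 8

After move 5 (L):
6 7 3
4 0 2
5 1 8

After move 6 (D):
6 7 3
4 1 2
5 0 8

After move 7 (R):
6 7 3
4 1 2
5 8 0

After move 8 (L):
6 7 3
4 1 2
5 0 8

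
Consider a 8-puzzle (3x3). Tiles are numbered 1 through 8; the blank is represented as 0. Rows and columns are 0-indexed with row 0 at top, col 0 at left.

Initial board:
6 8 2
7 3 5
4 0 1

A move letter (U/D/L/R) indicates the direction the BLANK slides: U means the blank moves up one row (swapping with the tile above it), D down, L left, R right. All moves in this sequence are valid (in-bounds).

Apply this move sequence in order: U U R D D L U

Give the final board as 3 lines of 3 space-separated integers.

Answer: 6 2 5
7 0 1
4 8 3

Derivation:
After move 1 (U):
6 8 2
7 0 5
4 3 1

After move 2 (U):
6 0 2
7 8 5
4 3 1

After move 3 (R):
6 2 0
7 8 5
4 3 1

After move 4 (D):
6 2 5
7 8 0
4 3 1

After move 5 (D):
6 2 5
7 8 1
4 3 0

After move 6 (L):
6 2 5
7 8 1
4 0 3

After move 7 (U):
6 2 5
7 0 1
4 8 3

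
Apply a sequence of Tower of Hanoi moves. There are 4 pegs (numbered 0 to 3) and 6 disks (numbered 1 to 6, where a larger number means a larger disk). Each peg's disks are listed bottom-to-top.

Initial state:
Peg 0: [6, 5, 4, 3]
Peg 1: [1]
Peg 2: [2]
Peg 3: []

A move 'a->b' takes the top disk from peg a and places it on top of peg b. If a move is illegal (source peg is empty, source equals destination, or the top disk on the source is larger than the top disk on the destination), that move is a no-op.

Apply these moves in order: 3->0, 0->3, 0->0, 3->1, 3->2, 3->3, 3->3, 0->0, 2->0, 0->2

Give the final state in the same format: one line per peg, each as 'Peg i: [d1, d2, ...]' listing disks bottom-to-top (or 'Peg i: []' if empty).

Answer: Peg 0: [6, 5, 4]
Peg 1: [1]
Peg 2: [2]
Peg 3: [3]

Derivation:
After move 1 (3->0):
Peg 0: [6, 5, 4, 3]
Peg 1: [1]
Peg 2: [2]
Peg 3: []

After move 2 (0->3):
Peg 0: [6, 5, 4]
Peg 1: [1]
Peg 2: [2]
Peg 3: [3]

After move 3 (0->0):
Peg 0: [6, 5, 4]
Peg 1: [1]
Peg 2: [2]
Peg 3: [3]

After move 4 (3->1):
Peg 0: [6, 5, 4]
Peg 1: [1]
Peg 2: [2]
Peg 3: [3]

After move 5 (3->2):
Peg 0: [6, 5, 4]
Peg 1: [1]
Peg 2: [2]
Peg 3: [3]

After move 6 (3->3):
Peg 0: [6, 5, 4]
Peg 1: [1]
Peg 2: [2]
Peg 3: [3]

After move 7 (3->3):
Peg 0: [6, 5, 4]
Peg 1: [1]
Peg 2: [2]
Peg 3: [3]

After move 8 (0->0):
Peg 0: [6, 5, 4]
Peg 1: [1]
Peg 2: [2]
Peg 3: [3]

After move 9 (2->0):
Peg 0: [6, 5, 4, 2]
Peg 1: [1]
Peg 2: []
Peg 3: [3]

After move 10 (0->2):
Peg 0: [6, 5, 4]
Peg 1: [1]
Peg 2: [2]
Peg 3: [3]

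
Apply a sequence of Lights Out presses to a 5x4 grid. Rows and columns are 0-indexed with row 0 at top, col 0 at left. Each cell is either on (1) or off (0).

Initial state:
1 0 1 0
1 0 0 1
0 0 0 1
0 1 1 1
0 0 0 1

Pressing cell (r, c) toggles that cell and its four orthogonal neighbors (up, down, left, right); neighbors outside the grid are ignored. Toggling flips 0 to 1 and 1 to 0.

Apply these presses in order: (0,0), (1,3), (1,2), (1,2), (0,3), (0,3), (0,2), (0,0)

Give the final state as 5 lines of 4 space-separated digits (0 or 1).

Answer: 1 1 0 0
1 0 0 0
0 0 0 0
0 1 1 1
0 0 0 1

Derivation:
After press 1 at (0,0):
0 1 1 0
0 0 0 1
0 0 0 1
0 1 1 1
0 0 0 1

After press 2 at (1,3):
0 1 1 1
0 0 1 0
0 0 0 0
0 1 1 1
0 0 0 1

After press 3 at (1,2):
0 1 0 1
0 1 0 1
0 0 1 0
0 1 1 1
0 0 0 1

After press 4 at (1,2):
0 1 1 1
0 0 1 0
0 0 0 0
0 1 1 1
0 0 0 1

After press 5 at (0,3):
0 1 0 0
0 0 1 1
0 0 0 0
0 1 1 1
0 0 0 1

After press 6 at (0,3):
0 1 1 1
0 0 1 0
0 0 0 0
0 1 1 1
0 0 0 1

After press 7 at (0,2):
0 0 0 0
0 0 0 0
0 0 0 0
0 1 1 1
0 0 0 1

After press 8 at (0,0):
1 1 0 0
1 0 0 0
0 0 0 0
0 1 1 1
0 0 0 1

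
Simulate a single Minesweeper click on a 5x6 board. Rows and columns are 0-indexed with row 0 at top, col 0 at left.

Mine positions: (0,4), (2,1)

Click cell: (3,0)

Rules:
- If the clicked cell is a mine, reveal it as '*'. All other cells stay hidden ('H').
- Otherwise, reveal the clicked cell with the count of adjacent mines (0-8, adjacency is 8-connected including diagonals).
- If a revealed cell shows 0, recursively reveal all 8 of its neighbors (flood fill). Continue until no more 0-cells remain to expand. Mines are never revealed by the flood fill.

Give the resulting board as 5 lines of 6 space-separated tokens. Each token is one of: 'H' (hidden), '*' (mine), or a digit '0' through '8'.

H H H H H H
H H H H H H
H H H H H H
1 H H H H H
H H H H H H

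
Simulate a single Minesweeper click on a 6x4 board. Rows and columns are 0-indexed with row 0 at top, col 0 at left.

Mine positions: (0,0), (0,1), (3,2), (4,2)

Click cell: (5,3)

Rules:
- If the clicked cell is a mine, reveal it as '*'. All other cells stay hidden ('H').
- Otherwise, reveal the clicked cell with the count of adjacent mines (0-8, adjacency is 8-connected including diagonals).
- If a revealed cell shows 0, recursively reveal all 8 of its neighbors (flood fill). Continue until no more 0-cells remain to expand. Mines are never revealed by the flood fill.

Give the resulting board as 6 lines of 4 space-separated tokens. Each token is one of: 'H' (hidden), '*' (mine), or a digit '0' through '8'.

H H H H
H H H H
H H H H
H H H H
H H H H
H H H 1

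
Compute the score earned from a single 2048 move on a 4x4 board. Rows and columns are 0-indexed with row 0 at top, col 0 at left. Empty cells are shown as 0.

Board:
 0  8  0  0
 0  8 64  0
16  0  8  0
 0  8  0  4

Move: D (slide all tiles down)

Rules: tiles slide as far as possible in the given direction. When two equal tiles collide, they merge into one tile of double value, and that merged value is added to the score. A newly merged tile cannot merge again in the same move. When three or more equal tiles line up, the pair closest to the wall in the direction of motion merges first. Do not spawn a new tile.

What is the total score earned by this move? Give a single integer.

Answer: 16

Derivation:
Slide down:
col 0: [0, 0, 16, 0] -> [0, 0, 0, 16]  score +0 (running 0)
col 1: [8, 8, 0, 8] -> [0, 0, 8, 16]  score +16 (running 16)
col 2: [0, 64, 8, 0] -> [0, 0, 64, 8]  score +0 (running 16)
col 3: [0, 0, 0, 4] -> [0, 0, 0, 4]  score +0 (running 16)
Board after move:
 0  0  0  0
 0  0  0  0
 0  8 64  0
16 16  8  4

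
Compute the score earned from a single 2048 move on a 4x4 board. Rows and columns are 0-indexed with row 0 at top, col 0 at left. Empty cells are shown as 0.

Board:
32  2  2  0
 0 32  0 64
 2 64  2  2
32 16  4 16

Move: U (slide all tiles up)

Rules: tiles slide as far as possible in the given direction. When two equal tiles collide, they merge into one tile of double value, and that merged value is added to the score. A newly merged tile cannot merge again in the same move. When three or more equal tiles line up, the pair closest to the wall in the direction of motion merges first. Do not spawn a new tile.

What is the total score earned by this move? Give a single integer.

Answer: 4

Derivation:
Slide up:
col 0: [32, 0, 2, 32] -> [32, 2, 32, 0]  score +0 (running 0)
col 1: [2, 32, 64, 16] -> [2, 32, 64, 16]  score +0 (running 0)
col 2: [2, 0, 2, 4] -> [4, 4, 0, 0]  score +4 (running 4)
col 3: [0, 64, 2, 16] -> [64, 2, 16, 0]  score +0 (running 4)
Board after move:
32  2  4 64
 2 32  4  2
32 64  0 16
 0 16  0  0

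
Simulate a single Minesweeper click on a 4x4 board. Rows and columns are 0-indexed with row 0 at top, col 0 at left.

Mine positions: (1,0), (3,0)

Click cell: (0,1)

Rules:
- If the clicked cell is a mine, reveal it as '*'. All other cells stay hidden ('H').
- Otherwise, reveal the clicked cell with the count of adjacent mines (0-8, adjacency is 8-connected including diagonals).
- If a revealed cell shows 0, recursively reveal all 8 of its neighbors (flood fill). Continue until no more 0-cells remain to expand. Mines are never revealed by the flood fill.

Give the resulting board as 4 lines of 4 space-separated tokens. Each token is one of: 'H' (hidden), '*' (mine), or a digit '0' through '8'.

H 1 H H
H H H H
H H H H
H H H H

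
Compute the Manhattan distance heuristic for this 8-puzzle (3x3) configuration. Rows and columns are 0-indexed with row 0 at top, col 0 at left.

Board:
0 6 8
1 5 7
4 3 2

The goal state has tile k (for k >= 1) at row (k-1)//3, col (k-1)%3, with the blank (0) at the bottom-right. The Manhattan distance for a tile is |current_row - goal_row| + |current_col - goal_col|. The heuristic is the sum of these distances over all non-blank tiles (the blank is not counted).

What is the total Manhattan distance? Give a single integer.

Tile 6: (0,1)->(1,2) = 2
Tile 8: (0,2)->(2,1) = 3
Tile 1: (1,0)->(0,0) = 1
Tile 5: (1,1)->(1,1) = 0
Tile 7: (1,2)->(2,0) = 3
Tile 4: (2,0)->(1,0) = 1
Tile 3: (2,1)->(0,2) = 3
Tile 2: (2,2)->(0,1) = 3
Sum: 2 + 3 + 1 + 0 + 3 + 1 + 3 + 3 = 16

Answer: 16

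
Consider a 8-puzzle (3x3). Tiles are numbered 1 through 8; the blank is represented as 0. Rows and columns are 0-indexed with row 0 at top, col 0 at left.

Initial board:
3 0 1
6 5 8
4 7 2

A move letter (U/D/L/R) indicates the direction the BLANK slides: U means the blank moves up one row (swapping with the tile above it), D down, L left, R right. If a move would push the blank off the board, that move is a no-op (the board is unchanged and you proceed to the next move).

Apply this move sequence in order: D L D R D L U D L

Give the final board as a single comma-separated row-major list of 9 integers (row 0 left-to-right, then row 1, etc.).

Answer: 3, 5, 1, 4, 6, 8, 0, 7, 2

Derivation:
After move 1 (D):
3 5 1
6 0 8
4 7 2

After move 2 (L):
3 5 1
0 6 8
4 7 2

After move 3 (D):
3 5 1
4 6 8
0 7 2

After move 4 (R):
3 5 1
4 6 8
7 0 2

After move 5 (D):
3 5 1
4 6 8
7 0 2

After move 6 (L):
3 5 1
4 6 8
0 7 2

After move 7 (U):
3 5 1
0 6 8
4 7 2

After move 8 (D):
3 5 1
4 6 8
0 7 2

After move 9 (L):
3 5 1
4 6 8
0 7 2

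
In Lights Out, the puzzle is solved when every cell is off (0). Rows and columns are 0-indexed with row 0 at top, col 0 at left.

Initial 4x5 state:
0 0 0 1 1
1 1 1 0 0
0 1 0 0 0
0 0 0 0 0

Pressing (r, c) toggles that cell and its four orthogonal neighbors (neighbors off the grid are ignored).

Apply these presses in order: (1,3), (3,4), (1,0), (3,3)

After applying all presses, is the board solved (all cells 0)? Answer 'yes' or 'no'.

Answer: no

Derivation:
After press 1 at (1,3):
0 0 0 0 1
1 1 0 1 1
0 1 0 1 0
0 0 0 0 0

After press 2 at (3,4):
0 0 0 0 1
1 1 0 1 1
0 1 0 1 1
0 0 0 1 1

After press 3 at (1,0):
1 0 0 0 1
0 0 0 1 1
1 1 0 1 1
0 0 0 1 1

After press 4 at (3,3):
1 0 0 0 1
0 0 0 1 1
1 1 0 0 1
0 0 1 0 0

Lights still on: 8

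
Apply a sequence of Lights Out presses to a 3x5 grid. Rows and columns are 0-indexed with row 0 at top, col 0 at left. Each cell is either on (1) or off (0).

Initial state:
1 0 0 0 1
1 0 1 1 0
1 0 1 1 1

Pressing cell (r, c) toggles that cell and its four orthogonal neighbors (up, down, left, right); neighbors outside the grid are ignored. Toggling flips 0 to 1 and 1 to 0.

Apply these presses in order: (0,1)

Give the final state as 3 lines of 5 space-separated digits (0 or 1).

Answer: 0 1 1 0 1
1 1 1 1 0
1 0 1 1 1

Derivation:
After press 1 at (0,1):
0 1 1 0 1
1 1 1 1 0
1 0 1 1 1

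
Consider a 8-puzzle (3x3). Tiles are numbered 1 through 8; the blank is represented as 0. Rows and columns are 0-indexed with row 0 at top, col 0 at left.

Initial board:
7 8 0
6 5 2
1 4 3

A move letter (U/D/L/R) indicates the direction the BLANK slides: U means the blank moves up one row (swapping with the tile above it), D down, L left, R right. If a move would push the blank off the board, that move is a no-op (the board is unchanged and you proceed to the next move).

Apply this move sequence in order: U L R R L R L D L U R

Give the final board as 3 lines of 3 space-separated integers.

After move 1 (U):
7 8 0
6 5 2
1 4 3

After move 2 (L):
7 0 8
6 5 2
1 4 3

After move 3 (R):
7 8 0
6 5 2
1 4 3

After move 4 (R):
7 8 0
6 5 2
1 4 3

After move 5 (L):
7 0 8
6 5 2
1 4 3

After move 6 (R):
7 8 0
6 5 2
1 4 3

After move 7 (L):
7 0 8
6 5 2
1 4 3

After move 8 (D):
7 5 8
6 0 2
1 4 3

After move 9 (L):
7 5 8
0 6 2
1 4 3

After move 10 (U):
0 5 8
7 6 2
1 4 3

After move 11 (R):
5 0 8
7 6 2
1 4 3

Answer: 5 0 8
7 6 2
1 4 3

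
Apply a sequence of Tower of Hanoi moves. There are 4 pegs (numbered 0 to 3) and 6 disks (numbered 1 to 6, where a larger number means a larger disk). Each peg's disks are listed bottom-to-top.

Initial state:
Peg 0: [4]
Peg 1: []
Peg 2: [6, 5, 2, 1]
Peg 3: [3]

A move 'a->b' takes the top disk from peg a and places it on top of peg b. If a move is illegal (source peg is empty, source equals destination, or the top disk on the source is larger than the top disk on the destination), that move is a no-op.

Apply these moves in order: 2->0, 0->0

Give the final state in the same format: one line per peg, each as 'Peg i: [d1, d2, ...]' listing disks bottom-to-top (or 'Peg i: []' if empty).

Answer: Peg 0: [4, 1]
Peg 1: []
Peg 2: [6, 5, 2]
Peg 3: [3]

Derivation:
After move 1 (2->0):
Peg 0: [4, 1]
Peg 1: []
Peg 2: [6, 5, 2]
Peg 3: [3]

After move 2 (0->0):
Peg 0: [4, 1]
Peg 1: []
Peg 2: [6, 5, 2]
Peg 3: [3]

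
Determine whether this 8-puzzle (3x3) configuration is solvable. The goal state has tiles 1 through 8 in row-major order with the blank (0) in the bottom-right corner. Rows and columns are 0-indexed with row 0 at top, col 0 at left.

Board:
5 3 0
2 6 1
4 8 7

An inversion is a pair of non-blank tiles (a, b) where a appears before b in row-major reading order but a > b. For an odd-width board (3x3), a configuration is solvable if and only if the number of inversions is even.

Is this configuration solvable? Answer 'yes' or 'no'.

Answer: yes

Derivation:
Inversions (pairs i<j in row-major order where tile[i] > tile[j] > 0): 10
10 is even, so the puzzle is solvable.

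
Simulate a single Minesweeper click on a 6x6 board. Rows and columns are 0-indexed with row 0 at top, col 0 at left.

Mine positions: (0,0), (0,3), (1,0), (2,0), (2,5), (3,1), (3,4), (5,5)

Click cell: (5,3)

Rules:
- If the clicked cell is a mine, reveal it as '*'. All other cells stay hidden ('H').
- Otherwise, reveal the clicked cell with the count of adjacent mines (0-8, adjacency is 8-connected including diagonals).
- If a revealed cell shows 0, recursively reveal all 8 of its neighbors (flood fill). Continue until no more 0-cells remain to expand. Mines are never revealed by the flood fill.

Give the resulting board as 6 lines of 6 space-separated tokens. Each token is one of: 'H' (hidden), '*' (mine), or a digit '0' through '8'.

H H H H H H
H H H H H H
H H H H H H
H H H H H H
1 1 1 1 2 H
0 0 0 0 1 H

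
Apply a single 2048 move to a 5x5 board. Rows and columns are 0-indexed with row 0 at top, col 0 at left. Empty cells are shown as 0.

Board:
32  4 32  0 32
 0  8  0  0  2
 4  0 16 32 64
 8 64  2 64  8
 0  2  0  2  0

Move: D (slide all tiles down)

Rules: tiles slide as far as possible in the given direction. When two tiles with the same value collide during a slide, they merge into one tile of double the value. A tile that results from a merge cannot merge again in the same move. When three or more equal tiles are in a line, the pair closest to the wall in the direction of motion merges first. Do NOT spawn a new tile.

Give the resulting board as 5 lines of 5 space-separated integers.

Answer:  0  0  0  0  0
 0  4  0  0 32
32  8 32 32  2
 4 64 16 64 64
 8  2  2  2  8

Derivation:
Slide down:
col 0: [32, 0, 4, 8, 0] -> [0, 0, 32, 4, 8]
col 1: [4, 8, 0, 64, 2] -> [0, 4, 8, 64, 2]
col 2: [32, 0, 16, 2, 0] -> [0, 0, 32, 16, 2]
col 3: [0, 0, 32, 64, 2] -> [0, 0, 32, 64, 2]
col 4: [32, 2, 64, 8, 0] -> [0, 32, 2, 64, 8]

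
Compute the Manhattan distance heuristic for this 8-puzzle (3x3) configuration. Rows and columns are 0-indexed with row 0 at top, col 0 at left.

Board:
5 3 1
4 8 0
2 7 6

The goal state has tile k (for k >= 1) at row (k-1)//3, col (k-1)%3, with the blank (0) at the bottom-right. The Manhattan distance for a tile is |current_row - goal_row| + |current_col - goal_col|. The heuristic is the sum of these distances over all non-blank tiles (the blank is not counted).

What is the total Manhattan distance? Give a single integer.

Tile 5: at (0,0), goal (1,1), distance |0-1|+|0-1| = 2
Tile 3: at (0,1), goal (0,2), distance |0-0|+|1-2| = 1
Tile 1: at (0,2), goal (0,0), distance |0-0|+|2-0| = 2
Tile 4: at (1,0), goal (1,0), distance |1-1|+|0-0| = 0
Tile 8: at (1,1), goal (2,1), distance |1-2|+|1-1| = 1
Tile 2: at (2,0), goal (0,1), distance |2-0|+|0-1| = 3
Tile 7: at (2,1), goal (2,0), distance |2-2|+|1-0| = 1
Tile 6: at (2,2), goal (1,2), distance |2-1|+|2-2| = 1
Sum: 2 + 1 + 2 + 0 + 1 + 3 + 1 + 1 = 11

Answer: 11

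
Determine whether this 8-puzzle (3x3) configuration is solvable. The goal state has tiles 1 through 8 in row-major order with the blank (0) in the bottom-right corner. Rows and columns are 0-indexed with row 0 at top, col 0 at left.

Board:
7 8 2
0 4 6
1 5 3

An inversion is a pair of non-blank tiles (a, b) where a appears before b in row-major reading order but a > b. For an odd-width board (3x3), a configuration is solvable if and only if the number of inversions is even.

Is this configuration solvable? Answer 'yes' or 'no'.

Inversions (pairs i<j in row-major order where tile[i] > tile[j] > 0): 19
19 is odd, so the puzzle is not solvable.

Answer: no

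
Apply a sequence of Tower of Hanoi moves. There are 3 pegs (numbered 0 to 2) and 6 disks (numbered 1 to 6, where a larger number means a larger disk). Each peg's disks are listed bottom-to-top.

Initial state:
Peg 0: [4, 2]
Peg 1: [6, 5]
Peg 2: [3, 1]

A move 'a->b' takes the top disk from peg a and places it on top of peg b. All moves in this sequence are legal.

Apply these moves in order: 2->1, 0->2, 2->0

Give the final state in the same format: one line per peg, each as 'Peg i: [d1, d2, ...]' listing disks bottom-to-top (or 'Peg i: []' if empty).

After move 1 (2->1):
Peg 0: [4, 2]
Peg 1: [6, 5, 1]
Peg 2: [3]

After move 2 (0->2):
Peg 0: [4]
Peg 1: [6, 5, 1]
Peg 2: [3, 2]

After move 3 (2->0):
Peg 0: [4, 2]
Peg 1: [6, 5, 1]
Peg 2: [3]

Answer: Peg 0: [4, 2]
Peg 1: [6, 5, 1]
Peg 2: [3]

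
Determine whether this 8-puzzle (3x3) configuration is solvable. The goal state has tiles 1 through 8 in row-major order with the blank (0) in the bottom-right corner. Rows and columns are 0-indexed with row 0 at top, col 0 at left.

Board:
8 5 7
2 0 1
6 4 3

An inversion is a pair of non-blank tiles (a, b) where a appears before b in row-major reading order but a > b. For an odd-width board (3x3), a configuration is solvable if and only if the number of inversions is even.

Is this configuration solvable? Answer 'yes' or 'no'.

Answer: yes

Derivation:
Inversions (pairs i<j in row-major order where tile[i] > tile[j] > 0): 20
20 is even, so the puzzle is solvable.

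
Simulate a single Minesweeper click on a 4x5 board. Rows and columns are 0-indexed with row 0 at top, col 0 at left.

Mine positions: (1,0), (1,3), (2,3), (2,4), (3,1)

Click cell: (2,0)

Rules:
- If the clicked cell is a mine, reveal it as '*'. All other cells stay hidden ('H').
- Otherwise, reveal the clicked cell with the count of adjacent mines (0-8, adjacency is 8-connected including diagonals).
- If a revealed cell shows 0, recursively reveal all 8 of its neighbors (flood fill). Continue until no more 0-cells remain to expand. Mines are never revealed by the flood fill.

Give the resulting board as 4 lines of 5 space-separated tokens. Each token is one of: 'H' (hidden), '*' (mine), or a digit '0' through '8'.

H H H H H
H H H H H
2 H H H H
H H H H H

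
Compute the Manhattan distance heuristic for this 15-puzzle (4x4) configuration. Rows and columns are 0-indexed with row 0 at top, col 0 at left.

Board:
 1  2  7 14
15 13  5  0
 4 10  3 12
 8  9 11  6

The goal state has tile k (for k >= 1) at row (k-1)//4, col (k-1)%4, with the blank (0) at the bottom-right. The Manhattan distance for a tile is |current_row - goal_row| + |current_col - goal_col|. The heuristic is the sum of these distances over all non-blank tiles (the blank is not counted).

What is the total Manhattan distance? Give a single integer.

Answer: 34

Derivation:
Tile 1: at (0,0), goal (0,0), distance |0-0|+|0-0| = 0
Tile 2: at (0,1), goal (0,1), distance |0-0|+|1-1| = 0
Tile 7: at (0,2), goal (1,2), distance |0-1|+|2-2| = 1
Tile 14: at (0,3), goal (3,1), distance |0-3|+|3-1| = 5
Tile 15: at (1,0), goal (3,2), distance |1-3|+|0-2| = 4
Tile 13: at (1,1), goal (3,0), distance |1-3|+|1-0| = 3
Tile 5: at (1,2), goal (1,0), distance |1-1|+|2-0| = 2
Tile 4: at (2,0), goal (0,3), distance |2-0|+|0-3| = 5
Tile 10: at (2,1), goal (2,1), distance |2-2|+|1-1| = 0
Tile 3: at (2,2), goal (0,2), distance |2-0|+|2-2| = 2
Tile 12: at (2,3), goal (2,3), distance |2-2|+|3-3| = 0
Tile 8: at (3,0), goal (1,3), distance |3-1|+|0-3| = 5
Tile 9: at (3,1), goal (2,0), distance |3-2|+|1-0| = 2
Tile 11: at (3,2), goal (2,2), distance |3-2|+|2-2| = 1
Tile 6: at (3,3), goal (1,1), distance |3-1|+|3-1| = 4
Sum: 0 + 0 + 1 + 5 + 4 + 3 + 2 + 5 + 0 + 2 + 0 + 5 + 2 + 1 + 4 = 34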